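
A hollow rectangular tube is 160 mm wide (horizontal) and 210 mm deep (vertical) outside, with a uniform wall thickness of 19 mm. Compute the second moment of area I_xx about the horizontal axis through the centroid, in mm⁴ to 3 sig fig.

Split into non-overlapping primitives; take the origin at the lower-left of the bounding box.
Outer rectangle: 160 × 210, A = 33 600 mm², y = 105 mm, Ī = 123 480 000 mm⁴.
Inner void (subtracted): 122 × 172, A = 20 984 mm², y = 105 mm, Ī = 51 732 555 mm⁴.
By symmetry the centroid is at mid-height, ȳ = 105 mm.
All pieces are centred on the horizontal axis through the centroid, so I = ΣĪ (holes subtracted) = 71 747 445 mm⁴.

I_xx ≈ 7.17 × 10⁷ mm⁴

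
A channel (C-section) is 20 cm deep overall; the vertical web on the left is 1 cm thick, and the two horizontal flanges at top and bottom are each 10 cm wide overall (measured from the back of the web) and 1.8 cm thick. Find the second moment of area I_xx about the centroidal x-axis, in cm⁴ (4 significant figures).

Break the section into simple shapes (no overlaps), measuring from the bottom-left corner of the bounding box.
Web: 1 × 20, A = 20 cm², y = 10 cm, Ī = 666.667 cm⁴.
Top flange (beyond web): 9 × 1.8, A = 16.2 cm², y = 19.1 cm, Ī = 4.374 cm⁴.
Bottom flange (beyond web): 9 × 1.8, A = 16.2 cm², y = 0.9 cm, Ī = 4.374 cm⁴.
By symmetry the centroid is at mid-height, ȳ = 10 cm.
Transfer each piece to the centroidal x-axis using Ī + A·d² with d = y − 10:
  web: d = 0 cm → contributes +666.667 cm⁴
  top flange (beyond web): d = 9.1 cm → contributes +1345.9 cm⁴
  bottom flange (beyond web): d = -9.1 cm → contributes +1345.9 cm⁴
Total I = 3358.46 cm⁴.

I_xx ≈ 3358 cm⁴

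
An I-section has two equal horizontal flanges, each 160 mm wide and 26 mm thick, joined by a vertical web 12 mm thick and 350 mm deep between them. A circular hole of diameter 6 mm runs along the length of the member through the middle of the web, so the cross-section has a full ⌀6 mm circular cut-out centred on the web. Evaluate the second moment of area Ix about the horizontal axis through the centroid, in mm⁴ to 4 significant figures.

Ix ≈ 3.374 × 10⁸ mm⁴

Decompose the section into non-overlapping parts with the origin at the bottom-left of its bounding rectangle.
Bottom flange: 160 × 26, A = 4 160 mm², y = 13 mm, Ī = 234 347 mm⁴.
Web: 12 × 350, A = 4 200 mm², y = 201 mm, Ī = 42 875 000 mm⁴.
Top flange: 160 × 26, A = 4 160 mm², y = 389 mm, Ī = 234 347 mm⁴.
Hole (subtracted): ⌀6, A = 28.2743 mm², y = 201 mm, Ī = 63.6173 mm⁴.
By symmetry the centroid is at mid-height, ȳ = 201 mm.
Transfer each piece to the horizontal axis through the centroid using Ī + A·d² with d = y − 201:
  bottom flange: d = -188 mm → contributes +147 265 387 mm⁴
  web: d = 0 mm → contributes +42 875 000 mm⁴
  top flange: d = 188 mm → contributes +147 265 387 mm⁴
  hole: d = 0 mm → contributes −63.6173 mm⁴
Total I = 337 405 710 mm⁴.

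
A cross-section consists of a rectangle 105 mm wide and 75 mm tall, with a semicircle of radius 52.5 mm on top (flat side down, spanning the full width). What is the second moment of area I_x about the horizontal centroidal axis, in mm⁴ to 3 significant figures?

Treat the section as a set of non-overlapping primitives; coordinates are from the bounding-box lower-left.
Rectangular body: 105 × 75, A = 7 875 mm², y = 37.5 mm, Ī = 3 691 406 mm⁴.
Semicircular cap: semicircle r = 52.5, A = 4329.5 mm², y = 97.282 mm, Ī = 833 814 mm⁴.
Centroid: ȳ = ΣA·y / ΣA = 58.707 mm.
Transfer each piece to the horizontal centroidal axis using Ī + A·d² with d = y − 58.707:
  rectangular body: d = -21.207 mm → contributes +7 233 201 mm⁴
  semicircular cap: d = 38.574 mm → contributes +7 276 034 mm⁴
Total I = 14 509 235 mm⁴.

I_x ≈ 1.45 × 10⁷ mm⁴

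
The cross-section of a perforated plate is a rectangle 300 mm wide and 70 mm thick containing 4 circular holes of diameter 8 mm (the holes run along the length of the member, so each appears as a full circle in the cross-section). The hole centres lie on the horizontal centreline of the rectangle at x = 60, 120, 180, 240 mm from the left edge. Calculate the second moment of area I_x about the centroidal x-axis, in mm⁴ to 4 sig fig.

I_x ≈ 8.574 × 10⁶ mm⁴

Split into non-overlapping primitives; take the origin at the lower-left of the bounding box.
Plate: 300 × 70, A = 21 000 mm², y = 35 mm, Ī = 8 575 000 mm⁴.
Hole 1 (subtracted): ⌀8, A = 50.2655 mm², y = 35 mm, Ī = 201.062 mm⁴.
Hole 2 (subtracted): ⌀8, A = 50.2655 mm², y = 35 mm, Ī = 201.062 mm⁴.
Hole 3 (subtracted): ⌀8, A = 50.2655 mm², y = 35 mm, Ī = 201.062 mm⁴.
Hole 4 (subtracted): ⌀8, A = 50.2655 mm², y = 35 mm, Ī = 201.062 mm⁴.
By symmetry the centroid is at mid-height, ȳ = 35 mm.
All pieces are centred on the centroidal x-axis, so I = ΣĪ (holes subtracted) = 8 574 196 mm⁴.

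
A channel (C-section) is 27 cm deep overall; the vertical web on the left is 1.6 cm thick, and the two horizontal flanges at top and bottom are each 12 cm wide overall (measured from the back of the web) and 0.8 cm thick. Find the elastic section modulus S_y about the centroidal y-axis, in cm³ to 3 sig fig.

Split into non-overlapping primitives; take the origin at the lower-left of the bounding box.
Web: 1.6 × 27, A = 43.2 cm², x = 0.8 cm, Ī = 9.216 cm⁴.
Top flange (beyond web): 10.4 × 0.8, A = 8.32 cm², x = 6.8 cm, Ī = 74.991 cm⁴.
Bottom flange (beyond web): 10.4 × 0.8, A = 8.32 cm², x = 6.8 cm, Ī = 74.991 cm⁴.
Centroid: x̄ = ΣA·x / ΣA = 2.4684 cm.
Transfer each piece to the centroidal y-axis using Ī + A·d² with d = x − 2.4684:
  web: d = -1.6684 cm → contributes +129.47 cm⁴
  top flange (beyond web): d = 4.3316 cm → contributes +231.09 cm⁴
  bottom flange (beyond web): d = 4.3316 cm → contributes +231.09 cm⁴
Total I = 591.66 cm⁴.
Extreme fibre distance c = 9.5316 cm; S = I/c = 62.074 cm³.

S_y ≈ 62.1 cm³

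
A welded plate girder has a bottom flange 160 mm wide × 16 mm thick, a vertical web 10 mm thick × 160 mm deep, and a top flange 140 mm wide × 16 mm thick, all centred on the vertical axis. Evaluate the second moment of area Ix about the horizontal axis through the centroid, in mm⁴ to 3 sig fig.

Ix ≈ 4.06 × 10⁷ mm⁴

Split into non-overlapping primitives; take the origin at the lower-left of the bounding box.
Bottom plate: 160 × 16, A = 2 560 mm², y = 8 mm, Ī = 54 613 mm⁴.
Web plate: 10 × 160, A = 1 600 mm², y = 96 mm, Ī = 3 413 333 mm⁴.
Top plate: 140 × 16, A = 2 240 mm², y = 184 mm, Ī = 47 787 mm⁴.
Centroid: ȳ = ΣA·y / ΣA = 91.6 mm.
Transfer each piece to the horizontal axis through the centroid using Ī + A·d² with d = y − 91.6:
  bottom plate: d = -83.6 mm → contributes +17 946 351 mm⁴
  web plate: d = 4.4 mm → contributes +3 444 309 mm⁴
  top plate: d = 92.4 mm → contributes +19 172 369 mm⁴
Total I = 40 563 029 mm⁴.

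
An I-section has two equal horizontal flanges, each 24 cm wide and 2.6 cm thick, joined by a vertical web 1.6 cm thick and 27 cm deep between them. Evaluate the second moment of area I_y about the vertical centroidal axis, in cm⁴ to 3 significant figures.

Break the section into simple shapes (no overlaps), measuring from the bottom-left corner of the bounding box.
Bottom flange: 24 × 2.6, A = 62.4 cm², x = 12 cm, Ī = 2995.2 cm⁴.
Web: 1.6 × 27, A = 43.2 cm², x = 12 cm, Ī = 9.216 cm⁴.
Top flange: 24 × 2.6, A = 62.4 cm², x = 12 cm, Ī = 2995.2 cm⁴.
By symmetry the centroid is at mid-width, x̄ = 12 cm.
All pieces are centred on the vertical centroidal axis, so I = ΣĪ = 5999.6 cm⁴.

I_y ≈ 6000 cm⁴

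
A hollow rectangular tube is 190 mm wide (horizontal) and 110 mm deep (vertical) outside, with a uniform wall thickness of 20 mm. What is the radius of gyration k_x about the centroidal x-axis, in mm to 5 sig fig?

k_x ≈ 40.176 mm

Decompose the section into non-overlapping parts with the origin at the bottom-left of its bounding rectangle.
Outer rectangle: 190 × 110, A = 20 900 mm², y = 55 mm, Ī = 21 074 167 mm⁴.
Inner void (subtracted): 150 × 70, A = 10 500 mm², y = 55 mm, Ī = 4 287 500 mm⁴.
By symmetry the centroid is at mid-height, ȳ = 55 mm.
All pieces are centred on the centroidal x-axis, so I = ΣĪ (holes subtracted) = 16 786 667 mm⁴.
Radius of gyration: k = √(I/A) = √(16 786 667 / 10 400) = 40.1759 mm.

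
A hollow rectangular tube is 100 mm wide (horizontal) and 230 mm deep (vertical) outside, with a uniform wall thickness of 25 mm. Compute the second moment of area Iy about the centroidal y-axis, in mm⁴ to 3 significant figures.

Iy ≈ 1.73 × 10⁷ mm⁴

Split into non-overlapping primitives; take the origin at the lower-left of the bounding box.
Outer rectangle: 100 × 230, A = 23 000 mm², x = 50 mm, Ī = 19 166 667 mm⁴.
Inner void (subtracted): 50 × 180, A = 9 000 mm², x = 50 mm, Ī = 1 875 000 mm⁴.
By symmetry the centroid is at mid-width, x̄ = 50 mm.
All pieces are centred on the centroidal y-axis, so I = ΣĪ (holes subtracted) = 17 291 667 mm⁴.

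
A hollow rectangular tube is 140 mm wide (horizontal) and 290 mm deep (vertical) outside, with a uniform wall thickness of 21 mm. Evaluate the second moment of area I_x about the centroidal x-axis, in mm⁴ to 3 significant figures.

Split into non-overlapping primitives; take the origin at the lower-left of the bounding box.
Outer rectangle: 140 × 290, A = 40 600 mm², y = 145 mm, Ī = 284 538 333 mm⁴.
Inner void (subtracted): 98 × 248, A = 24 304 mm², y = 145 mm, Ī = 124 566 101 mm⁴.
By symmetry the centroid is at mid-height, ȳ = 145 mm.
All pieces are centred on the centroidal x-axis, so I = ΣĪ (holes subtracted) = 159 972 232 mm⁴.

I_x ≈ 1.60 × 10⁸ mm⁴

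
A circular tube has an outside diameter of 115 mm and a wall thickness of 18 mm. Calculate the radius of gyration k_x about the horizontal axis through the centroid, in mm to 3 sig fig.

Treat the section as a set of non-overlapping primitives; coordinates are from the bounding-box lower-left.
Outer circle: ⌀115, A = 10 387 mm², y = 57.5 mm, Ī = 8 585 414 mm⁴.
Bore (subtracted): ⌀79, A = 4901.7 mm², y = 57.5 mm, Ī = 1 911 958 mm⁴.
By symmetry the centroid is at mid-height, ȳ = 57.5 mm.
All pieces are centred on the horizontal axis through the centroid, so I = ΣĪ (holes subtracted) = 6 673 457 mm⁴.
Radius of gyration: k = √(I/A) = √(6 673 457 / 5485.2) = 34.88 mm.

k_x ≈ 34.9 mm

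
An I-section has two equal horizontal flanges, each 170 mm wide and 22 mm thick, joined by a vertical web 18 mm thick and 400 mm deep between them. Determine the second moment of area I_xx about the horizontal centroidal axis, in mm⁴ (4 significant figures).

I_xx ≈ 4.293 × 10⁸ mm⁴

Decompose the section into non-overlapping parts with the origin at the bottom-left of its bounding rectangle.
Bottom flange: 170 × 22, A = 3 740 mm², y = 11 mm, Ī = 150 847 mm⁴.
Web: 18 × 400, A = 7 200 mm², y = 222 mm, Ī = 96 000 000 mm⁴.
Top flange: 170 × 22, A = 3 740 mm², y = 433 mm, Ī = 150 847 mm⁴.
By symmetry the centroid is at mid-height, ȳ = 222 mm.
Transfer each piece to the horizontal centroidal axis using Ī + A·d² with d = y − 222:
  bottom flange: d = -211 mm → contributes +166 659 387 mm⁴
  web: d = 0 mm → contributes +96 000 000 mm⁴
  top flange: d = 211 mm → contributes +166 659 387 mm⁴
Total I = 429 318 773 mm⁴.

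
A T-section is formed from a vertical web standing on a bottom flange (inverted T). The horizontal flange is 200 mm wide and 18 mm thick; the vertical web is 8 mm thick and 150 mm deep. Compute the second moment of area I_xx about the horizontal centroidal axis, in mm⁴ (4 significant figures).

I_xx ≈ 8.698 × 10⁶ mm⁴

Decompose the section into non-overlapping parts with the origin at the bottom-left of its bounding rectangle.
Flange: 200 × 18, A = 3 600 mm², y = 9 mm, Ī = 97 200 mm⁴.
Web: 8 × 150, A = 1 200 mm², y = 93 mm, Ī = 2 250 000 mm⁴.
Centroid: ȳ = ΣA·y / ΣA = 30 mm.
Transfer each piece to the horizontal centroidal axis using Ī + A·d² with d = y − 30:
  flange: d = -21 mm → contributes +1 684 800 mm⁴
  web: d = 63 mm → contributes +7 012 800 mm⁴
Total I = 8 697 600 mm⁴.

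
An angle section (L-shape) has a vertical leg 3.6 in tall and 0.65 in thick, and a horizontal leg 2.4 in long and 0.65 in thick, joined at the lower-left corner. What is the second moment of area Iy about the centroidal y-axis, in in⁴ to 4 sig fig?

Iy ≈ 1.475 in⁴

Break the section into simple shapes (no overlaps), measuring from the bottom-left corner of the bounding box.
Vertical leg: 0.65 × 3.6, A = 2.34 in², x = 0.325 in, Ī = 0.0823875 in⁴.
Horizontal leg (remainder): 1.75 × 0.65, A = 1.1375 in², x = 1.525 in, Ī = 0.290299 in⁴.
Centroid: x̄ = ΣA·x / ΣA = 0.717523 in.
Transfer each piece to the centroidal y-axis using Ī + A·d² with d = x − 0.717523:
  vertical leg: d = -0.392523 in → contributes +0.442922 in⁴
  horizontal leg (remainder): d = 0.807477 in → contributes +1.03197 in⁴
Total I = 1.47489 in⁴.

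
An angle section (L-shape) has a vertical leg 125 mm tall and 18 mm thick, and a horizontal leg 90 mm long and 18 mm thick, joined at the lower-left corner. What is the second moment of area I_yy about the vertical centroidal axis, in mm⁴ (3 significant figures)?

Split into non-overlapping primitives; take the origin at the lower-left of the bounding box.
Vertical leg: 18 × 125, A = 2 250 mm², x = 9 mm, Ī = 60 750 mm⁴.
Horizontal leg (remainder): 72 × 18, A = 1 296 mm², x = 54 mm, Ī = 559 872 mm⁴.
Centroid: x̄ = ΣA·x / ΣA = 25.447 mm.
Transfer each piece to the vertical centroidal axis using Ī + A·d² with d = x − 25.447:
  vertical leg: d = -16.447 mm → contributes +669 361 mm⁴
  horizontal leg (remainder): d = 28.553 mm → contributes +1 616 489 mm⁴
Total I = 2 285 850 mm⁴.

I_yy ≈ 2.29 × 10⁶ mm⁴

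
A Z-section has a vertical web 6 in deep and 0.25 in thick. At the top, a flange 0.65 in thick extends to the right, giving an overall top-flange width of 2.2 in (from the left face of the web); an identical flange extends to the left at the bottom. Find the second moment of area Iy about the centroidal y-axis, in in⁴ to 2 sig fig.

Break the section into simple shapes (no overlaps), measuring from the bottom-left corner of the bounding box.
Web: 0.25 × 6, A = 1.5 in², x = 2.075 in, Ī = 0.007813 in⁴.
Top flange (beyond web): 1.95 × 0.65, A = 1.268 in², x = 3.175 in, Ī = 0.4016 in⁴.
Bottom flange (beyond web): 1.95 × 0.65, A = 1.268 in², x = 0.975 in, Ī = 0.4016 in⁴.
Centroid: x̄ = ΣA·x / ΣA = 2.075 in.
Transfer each piece to the centroidal y-axis using Ī + A·d² with d = x − 2.075:
  web: d = 0 in → contributes +0.007813 in⁴
  top flange (beyond web): d = 1.1 in → contributes +1.935 in⁴
  bottom flange (beyond web): d = -1.1 in → contributes +1.935 in⁴
Total I = 3.878 in⁴.

Iy ≈ 3.9 in⁴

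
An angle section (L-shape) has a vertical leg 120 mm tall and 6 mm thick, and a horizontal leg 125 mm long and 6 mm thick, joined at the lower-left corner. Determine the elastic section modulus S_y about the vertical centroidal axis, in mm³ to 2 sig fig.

S_y ≈ 2.5 × 10⁴ mm³

Break the section into simple shapes (no overlaps), measuring from the bottom-left corner of the bounding box.
Vertical leg: 6 × 120, A = 720 mm², x = 3 mm, Ī = 2 160 mm⁴.
Horizontal leg (remainder): 119 × 6, A = 714 mm², x = 65.5 mm, Ī = 842 580 mm⁴.
Centroid: x̄ = ΣA·x / ΣA = 34.12 mm.
Transfer each piece to the vertical centroidal axis using Ī + A·d² with d = x − 34.12:
  vertical leg: d = -31.12 mm → contributes +699 413 mm⁴
  horizontal leg (remainder): d = 31.38 mm → contributes +1 545 692 mm⁴
Total I = 2 245 106 mm⁴.
Extreme fibre distance c = 90.88 mm; S = I/c = 24 704 mm³.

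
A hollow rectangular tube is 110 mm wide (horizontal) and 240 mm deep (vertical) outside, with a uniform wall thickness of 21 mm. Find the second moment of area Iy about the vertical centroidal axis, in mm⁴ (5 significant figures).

Iy ≈ 2.1432 × 10⁷ mm⁴

Split into non-overlapping primitives; take the origin at the lower-left of the bounding box.
Outer rectangle: 110 × 240, A = 26 400 mm², x = 55 mm, Ī = 26 620 000 mm⁴.
Inner void (subtracted): 68 × 198, A = 13 464 mm², x = 55 mm, Ī = 5 188 128 mm⁴.
By symmetry the centroid is at mid-width, x̄ = 55 mm.
All pieces are centred on the vertical centroidal axis, so I = ΣĪ (holes subtracted) = 21 431 872 mm⁴.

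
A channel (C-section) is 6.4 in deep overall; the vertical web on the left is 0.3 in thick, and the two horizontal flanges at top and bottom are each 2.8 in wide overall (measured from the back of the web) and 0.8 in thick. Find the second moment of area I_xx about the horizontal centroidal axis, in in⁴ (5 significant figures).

I_xx ≈ 38.127 in⁴

Treat the section as a set of non-overlapping primitives; coordinates are from the bounding-box lower-left.
Web: 0.3 × 6.4, A = 1.92 in², y = 3.2 in, Ī = 6.5536 in⁴.
Top flange (beyond web): 2.5 × 0.8, A = 2 in², y = 6 in, Ī = 0.1066667 in⁴.
Bottom flange (beyond web): 2.5 × 0.8, A = 2 in², y = 0.4 in, Ī = 0.1066667 in⁴.
By symmetry the centroid is at mid-height, ȳ = 3.2 in.
Transfer each piece to the horizontal centroidal axis using Ī + A·d² with d = y − 3.2:
  web: d = 0 in → contributes +6.5536 in⁴
  top flange (beyond web): d = 2.8 in → contributes +15.78667 in⁴
  bottom flange (beyond web): d = -2.8 in → contributes +15.78667 in⁴
Total I = 38.12693 in⁴.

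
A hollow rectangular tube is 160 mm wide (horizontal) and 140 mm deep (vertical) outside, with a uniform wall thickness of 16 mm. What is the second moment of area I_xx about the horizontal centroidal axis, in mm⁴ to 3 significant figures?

I_xx ≈ 2.31 × 10⁷ mm⁴

Split into non-overlapping primitives; take the origin at the lower-left of the bounding box.
Outer rectangle: 160 × 140, A = 22 400 mm², y = 70 mm, Ī = 36 586 667 mm⁴.
Inner void (subtracted): 128 × 108, A = 13 824 mm², y = 70 mm, Ī = 13 436 928 mm⁴.
By symmetry the centroid is at mid-height, ȳ = 70 mm.
All pieces are centred on the horizontal centroidal axis, so I = ΣĪ (holes subtracted) = 23 149 739 mm⁴.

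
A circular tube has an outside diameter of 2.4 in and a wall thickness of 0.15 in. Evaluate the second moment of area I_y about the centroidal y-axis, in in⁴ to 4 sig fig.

I_y ≈ 0.6739 in⁴

Treat the section as a set of non-overlapping primitives; coordinates are from the bounding-box lower-left.
Outer circle: ⌀2.4, A = 4.52389 in², x = 1.2 in, Ī = 1.6286 in⁴.
Bore (subtracted): ⌀2.1, A = 3.46361 in², x = 1.2 in, Ī = 0.954656 in⁴.
By symmetry the centroid is at mid-width, x̄ = 1.2 in.
All pieces are centred on the centroidal y-axis, so I = ΣĪ (holes subtracted) = 0.673945 in⁴.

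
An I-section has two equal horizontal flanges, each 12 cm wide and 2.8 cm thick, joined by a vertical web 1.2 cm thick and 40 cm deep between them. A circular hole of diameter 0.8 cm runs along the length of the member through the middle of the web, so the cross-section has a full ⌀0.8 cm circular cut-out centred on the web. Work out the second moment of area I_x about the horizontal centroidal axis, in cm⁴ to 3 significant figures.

I_x ≈ 3.72 × 10⁴ cm⁴

Break the section into simple shapes (no overlaps), measuring from the bottom-left corner of the bounding box.
Bottom flange: 12 × 2.8, A = 33.6 cm², y = 1.4 cm, Ī = 21.952 cm⁴.
Web: 1.2 × 40, A = 48 cm², y = 22.8 cm, Ī = 6 400 cm⁴.
Top flange: 12 × 2.8, A = 33.6 cm², y = 44.2 cm, Ī = 21.952 cm⁴.
Hole (subtracted): ⌀0.8, A = 0.50265 cm², y = 22.8 cm, Ī = 0.020106 cm⁴.
By symmetry the centroid is at mid-height, ȳ = 22.8 cm.
Transfer each piece to the horizontal centroidal axis using Ī + A·d² with d = y − 22.8:
  bottom flange: d = -21.4 cm → contributes +15 409 cm⁴
  web: d = 0 cm → contributes +6 400 cm⁴
  top flange: d = 21.4 cm → contributes +15 409 cm⁴
  hole: d = 0 cm → contributes −0.020106 cm⁴
Total I = 37 219 cm⁴.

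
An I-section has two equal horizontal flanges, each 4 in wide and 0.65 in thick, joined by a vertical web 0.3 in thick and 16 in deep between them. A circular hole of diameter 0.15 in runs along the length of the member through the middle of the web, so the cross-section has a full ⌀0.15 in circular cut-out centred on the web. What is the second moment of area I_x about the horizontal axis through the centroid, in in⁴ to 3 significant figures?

I_x ≈ 463 in⁴

Treat the section as a set of non-overlapping primitives; coordinates are from the bounding-box lower-left.
Bottom flange: 4 × 0.65, A = 2.6 in², y = 0.325 in, Ī = 0.091542 in⁴.
Web: 0.3 × 16, A = 4.8 in², y = 8.65 in, Ī = 102.4 in⁴.
Top flange: 4 × 0.65, A = 2.6 in², y = 16.975 in, Ī = 0.091542 in⁴.
Hole (subtracted): ⌀0.15, A = 0.017671 in², y = 8.65 in, Ī = 0.00002485 in⁴.
By symmetry the centroid is at mid-height, ȳ = 8.65 in.
Transfer each piece to the horizontal axis through the centroid using Ī + A·d² with d = y − 8.65:
  bottom flange: d = -8.325 in → contributes +180.29 in⁴
  web: d = 0 in → contributes +102.4 in⁴
  top flange: d = 8.325 in → contributes +180.29 in⁴
  hole: d = 0 in → contributes −0.00002485 in⁴
Total I = 462.97 in⁴.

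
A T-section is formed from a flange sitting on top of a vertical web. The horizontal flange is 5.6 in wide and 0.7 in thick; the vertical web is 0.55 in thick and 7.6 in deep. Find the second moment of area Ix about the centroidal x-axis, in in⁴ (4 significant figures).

Ix ≈ 55.12 in⁴

Treat the section as a set of non-overlapping primitives; coordinates are from the bounding-box lower-left.
Flange: 5.6 × 0.7, A = 3.92 in², y = 7.95 in, Ī = 0.160067 in⁴.
Web: 0.55 × 7.6, A = 4.18 in², y = 3.8 in, Ī = 20.1197 in⁴.
Centroid: ȳ = ΣA·y / ΣA = 5.8084 in.
Transfer each piece to the centroidal x-axis using Ī + A·d² with d = y − 5.8084:
  flange: d = 2.1416 in → contributes +18.139 in⁴
  web: d = -2.0084 in → contributes +36.9804 in⁴
Total I = 55.1194 in⁴.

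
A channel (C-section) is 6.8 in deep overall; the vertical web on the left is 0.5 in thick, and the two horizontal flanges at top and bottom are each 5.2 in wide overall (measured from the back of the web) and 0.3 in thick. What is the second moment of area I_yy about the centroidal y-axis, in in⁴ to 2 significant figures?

I_yy ≈ 16 in⁴

Split into non-overlapping primitives; take the origin at the lower-left of the bounding box.
Web: 0.5 × 6.8, A = 3.4 in², x = 0.25 in, Ī = 0.07083 in⁴.
Top flange (beyond web): 4.7 × 0.3, A = 1.41 in², x = 2.85 in, Ī = 2.596 in⁴.
Bottom flange (beyond web): 4.7 × 0.3, A = 1.41 in², x = 2.85 in, Ī = 2.596 in⁴.
Centroid: x̄ = ΣA·x / ΣA = 1.429 in.
Transfer each piece to the centroidal y-axis using Ī + A·d² with d = x − 1.429:
  web: d = -1.179 in → contributes +4.795 in⁴
  top flange (beyond web): d = 1.421 in → contributes +5.444 in⁴
  bottom flange (beyond web): d = 1.421 in → contributes +5.444 in⁴
Total I = 15.68 in⁴.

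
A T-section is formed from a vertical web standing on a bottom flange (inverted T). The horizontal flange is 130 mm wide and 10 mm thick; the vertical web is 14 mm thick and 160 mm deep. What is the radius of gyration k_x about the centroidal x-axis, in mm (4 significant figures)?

k_x ≈ 55.06 mm

Treat the section as a set of non-overlapping primitives; coordinates are from the bounding-box lower-left.
Flange: 130 × 10, A = 1 300 mm², y = 5 mm, Ī = 10833.3 mm⁴.
Web: 14 × 160, A = 2 240 mm², y = 90 mm, Ī = 4 778 667 mm⁴.
Centroid: ȳ = ΣA·y / ΣA = 58.7853 mm.
Transfer each piece to the centroidal x-axis using Ī + A·d² with d = y − 58.7853:
  flange: d = -53.7853 mm → contributes +3 771 551 mm⁴
  web: d = 31.2147 mm → contributes +6 961 226 mm⁴
Total I = 10 732 777 mm⁴.
Radius of gyration: k = √(I/A) = √(10 732 777 / 3 540) = 55.0623 mm.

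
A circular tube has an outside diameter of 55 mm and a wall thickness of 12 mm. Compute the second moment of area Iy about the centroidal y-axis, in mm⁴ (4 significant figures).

Treat the section as a set of non-overlapping primitives; coordinates are from the bounding-box lower-left.
Outer circle: ⌀55, A = 2375.83 mm², x = 27.5 mm, Ī = 449 180 mm⁴.
Bore (subtracted): ⌀31, A = 754.768 mm², x = 27.5 mm, Ī = 45333.2 mm⁴.
By symmetry the centroid is at mid-width, x̄ = 27.5 mm.
All pieces are centred on the centroidal y-axis, so I = ΣĪ (holes subtracted) = 403 847 mm⁴.

Iy ≈ 4.038 × 10⁵ mm⁴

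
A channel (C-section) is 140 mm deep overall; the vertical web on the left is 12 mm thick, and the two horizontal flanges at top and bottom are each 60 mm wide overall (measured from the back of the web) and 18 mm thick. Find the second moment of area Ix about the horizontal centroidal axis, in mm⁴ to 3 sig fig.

Ix ≈ 9.22 × 10⁶ mm⁴

Split into non-overlapping primitives; take the origin at the lower-left of the bounding box.
Web: 12 × 140, A = 1 680 mm², y = 70 mm, Ī = 2 744 000 mm⁴.
Top flange (beyond web): 48 × 18, A = 864 mm², y = 131 mm, Ī = 23 328 mm⁴.
Bottom flange (beyond web): 48 × 18, A = 864 mm², y = 9 mm, Ī = 23 328 mm⁴.
By symmetry the centroid is at mid-height, ȳ = 70 mm.
Transfer each piece to the horizontal centroidal axis using Ī + A·d² with d = y − 70:
  web: d = 0 mm → contributes +2 744 000 mm⁴
  top flange (beyond web): d = 61 mm → contributes +3 238 272 mm⁴
  bottom flange (beyond web): d = -61 mm → contributes +3 238 272 mm⁴
Total I = 9 220 544 mm⁴.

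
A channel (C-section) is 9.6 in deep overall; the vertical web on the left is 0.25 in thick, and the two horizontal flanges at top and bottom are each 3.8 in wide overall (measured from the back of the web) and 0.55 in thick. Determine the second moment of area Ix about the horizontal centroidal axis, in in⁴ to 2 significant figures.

Ix ≈ 98 in⁴

Split into non-overlapping primitives; take the origin at the lower-left of the bounding box.
Web: 0.25 × 9.6, A = 2.4 in², y = 4.8 in, Ī = 18.43 in⁴.
Top flange (beyond web): 3.55 × 0.55, A = 1.953 in², y = 9.325 in, Ī = 0.04922 in⁴.
Bottom flange (beyond web): 3.55 × 0.55, A = 1.953 in², y = 0.275 in, Ī = 0.04922 in⁴.
By symmetry the centroid is at mid-height, ȳ = 4.8 in.
Transfer each piece to the horizontal centroidal axis using Ī + A·d² with d = y − 4.8:
  web: d = 0 in → contributes +18.43 in⁴
  top flange (beyond web): d = 4.525 in → contributes +40.03 in⁴
  bottom flange (beyond web): d = -4.525 in → contributes +40.03 in⁴
Total I = 98.49 in⁴.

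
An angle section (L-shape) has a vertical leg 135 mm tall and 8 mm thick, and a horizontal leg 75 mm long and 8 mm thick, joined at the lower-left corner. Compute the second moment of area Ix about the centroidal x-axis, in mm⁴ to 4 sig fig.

Break the section into simple shapes (no overlaps), measuring from the bottom-left corner of the bounding box.
Vertical leg: 8 × 135, A = 1 080 mm², y = 67.5 mm, Ī = 1 640 250 mm⁴.
Horizontal leg (remainder): 67 × 8, A = 536 mm², y = 4 mm, Ī = 2858.67 mm⁴.
Centroid: ȳ = ΣA·y / ΣA = 46.4381 mm.
Transfer each piece to the centroidal x-axis using Ī + A·d² with d = y − 46.4381:
  vertical leg: d = 21.0619 mm → contributes +2 119 341 mm⁴
  horizontal leg (remainder): d = -42.4381 mm → contributes +968 191 mm⁴
Total I = 3 087 532 mm⁴.

Ix ≈ 3.088 × 10⁶ mm⁴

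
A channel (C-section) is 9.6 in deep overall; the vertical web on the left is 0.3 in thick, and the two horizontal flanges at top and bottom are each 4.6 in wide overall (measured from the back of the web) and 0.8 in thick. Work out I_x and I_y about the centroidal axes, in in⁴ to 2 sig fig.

I_x ≈ 160 in⁴, I_y ≈ 21 in⁴

Decompose the section into non-overlapping parts with the origin at the bottom-left of its bounding rectangle.
Web: 0.3 × 9.6, A = 2.88 in², y = 4.8 in, Ī = 22.12 in⁴.
Top flange (beyond web): 4.3 × 0.8, A = 3.44 in², y = 9.2 in, Ī = 0.1835 in⁴.
Bottom flange (beyond web): 4.3 × 0.8, A = 3.44 in², y = 0.4 in, Ī = 0.1835 in⁴.
By symmetry the centroid is at mid-height, ȳ = 4.8 in.
Transfer each piece to the centroidal x-axis using Ī + A·d² with d = y − 4.8:
  web: d = 0 in → contributes +22.12 in⁴
  top flange (beyond web): d = 4.4 in → contributes +66.78 in⁴
  bottom flange (beyond web): d = -4.4 in → contributes +66.78 in⁴
Total I = 155.7 in⁴.
For the y-axis: x̄ = 1.771 in.
Repeating about the centroidal y-axis gives I_y = 21.36 in⁴.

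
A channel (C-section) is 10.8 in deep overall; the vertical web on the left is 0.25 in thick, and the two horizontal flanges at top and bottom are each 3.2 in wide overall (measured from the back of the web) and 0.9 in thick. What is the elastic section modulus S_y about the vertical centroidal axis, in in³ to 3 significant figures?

S_y ≈ 4.19 in³

Split into non-overlapping primitives; take the origin at the lower-left of the bounding box.
Web: 0.25 × 10.8, A = 2.7 in², x = 0.125 in, Ī = 0.014063 in⁴.
Top flange (beyond web): 2.95 × 0.9, A = 2.655 in², x = 1.725 in, Ī = 1.9254 in⁴.
Bottom flange (beyond web): 2.95 × 0.9, A = 2.655 in², x = 1.725 in, Ī = 1.9254 in⁴.
Centroid: x̄ = ΣA·x / ΣA = 1.1857 in.
Transfer each piece to the vertical centroidal axis using Ī + A·d² with d = x − 1.1857:
  web: d = -1.0607 in → contributes +3.0516 in⁴
  top flange (beyond web): d = 0.53933 in → contributes +2.6977 in⁴
  bottom flange (beyond web): d = 0.53933 in → contributes +2.6977 in⁴
Total I = 8.447 in⁴.
Extreme fibre distance c = 2.0143 in; S = I/c = 4.1935 in³.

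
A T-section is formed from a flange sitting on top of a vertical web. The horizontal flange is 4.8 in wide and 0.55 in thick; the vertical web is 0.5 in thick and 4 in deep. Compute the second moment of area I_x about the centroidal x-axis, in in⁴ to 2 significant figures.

I_x ≈ 8.6 in⁴

Break the section into simple shapes (no overlaps), measuring from the bottom-left corner of the bounding box.
Flange: 4.8 × 0.55, A = 2.64 in², y = 4.275 in, Ī = 0.06655 in⁴.
Web: 0.5 × 4, A = 2 in², y = 2 in, Ī = 2.667 in⁴.
Centroid: ȳ = ΣA·y / ΣA = 3.294 in.
Transfer each piece to the centroidal x-axis using Ī + A·d² with d = y − 3.294:
  flange: d = 0.9806 in → contributes +2.605 in⁴
  web: d = -1.294 in → contributes +6.018 in⁴
Total I = 8.623 in⁴.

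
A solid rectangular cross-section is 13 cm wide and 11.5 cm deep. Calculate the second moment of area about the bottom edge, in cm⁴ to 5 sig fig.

The section: 13 × 11.5, A = 149.5 cm², y = 5.75 cm, Ī = 1647.615 cm⁴.
Transfer it to the bottom edge using Ī + A·d² with d = y − 0:
  the section: d = 5.75 cm → contributes +6590.458 cm⁴
Total I = 6590.458 cm⁴.

I_base ≈ 6590.5 cm⁴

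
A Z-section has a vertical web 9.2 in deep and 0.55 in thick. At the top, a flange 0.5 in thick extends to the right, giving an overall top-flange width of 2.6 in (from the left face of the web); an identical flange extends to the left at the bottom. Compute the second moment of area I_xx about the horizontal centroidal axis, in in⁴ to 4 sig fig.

I_xx ≈ 74.52 in⁴

Break the section into simple shapes (no overlaps), measuring from the bottom-left corner of the bounding box.
Web: 0.55 × 9.2, A = 5.06 in², y = 4.6 in, Ī = 35.6899 in⁴.
Top flange (beyond web): 2.05 × 0.5, A = 1.025 in², y = 8.95 in, Ī = 0.0213542 in⁴.
Bottom flange (beyond web): 2.05 × 0.5, A = 1.025 in², y = 0.25 in, Ī = 0.0213542 in⁴.
Centroid: ȳ = ΣA·y / ΣA = 4.6 in.
Transfer each piece to the horizontal centroidal axis using Ī + A·d² with d = y − 4.6:
  web: d = 0 in → contributes +35.6899 in⁴
  top flange (beyond web): d = 4.35 in → contributes +19.4169 in⁴
  bottom flange (beyond web): d = -4.35 in → contributes +19.4169 in⁴
Total I = 74.5237 in⁴.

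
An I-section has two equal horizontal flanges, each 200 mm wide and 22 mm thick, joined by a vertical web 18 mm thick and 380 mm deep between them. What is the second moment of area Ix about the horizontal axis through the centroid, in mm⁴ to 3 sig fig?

Treat the section as a set of non-overlapping primitives; coordinates are from the bounding-box lower-left.
Bottom flange: 200 × 22, A = 4 400 mm², y = 11 mm, Ī = 177 467 mm⁴.
Web: 18 × 380, A = 6 840 mm², y = 212 mm, Ī = 82 308 000 mm⁴.
Top flange: 200 × 22, A = 4 400 mm², y = 413 mm, Ī = 177 467 mm⁴.
By symmetry the centroid is at mid-height, ȳ = 212 mm.
Transfer each piece to the horizontal axis through the centroid using Ī + A·d² with d = y − 212:
  bottom flange: d = -201 mm → contributes +177 941 867 mm⁴
  web: d = 0 mm → contributes +82 308 000 mm⁴
  top flange: d = 201 mm → contributes +177 941 867 mm⁴
Total I = 438 191 733 mm⁴.

Ix ≈ 4.38 × 10⁸ mm⁴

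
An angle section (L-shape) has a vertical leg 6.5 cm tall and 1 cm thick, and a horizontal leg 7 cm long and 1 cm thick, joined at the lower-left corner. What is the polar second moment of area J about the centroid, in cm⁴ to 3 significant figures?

J ≈ 104 cm⁴

Decompose the section into non-overlapping parts with the origin at the bottom-left of its bounding rectangle.
Vertical leg: 1 × 6.5, A = 6.5 cm², y = 3.25 cm, Ī = 22.885 cm⁴.
Horizontal leg (remainder): 6 × 1, A = 6 cm², y = 0.5 cm, Ī = 0.5 cm⁴.
Centroid: ȳ = ΣA·y / ΣA = 1.93 cm.
Transfer each piece to the centroidal x-axis using Ī + A·d² with d = y − 1.93:
  vertical leg: d = 1.32 cm → contributes +34.211 cm⁴
  horizontal leg (remainder): d = -1.43 cm → contributes +12.769 cm⁴
Total I = 46.98 cm⁴.
For the y-axis: x̄ = 2.18 cm.
Repeating about the centroidal y-axis gives I_y = 56.762 cm⁴.
Polar second moment: J = I_x + I_y = 103.74 cm⁴.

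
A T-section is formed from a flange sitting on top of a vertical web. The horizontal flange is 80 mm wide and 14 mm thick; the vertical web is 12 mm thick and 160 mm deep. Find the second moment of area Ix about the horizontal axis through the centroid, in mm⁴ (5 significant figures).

Ix ≈ 9.4684 × 10⁶ mm⁴

Break the section into simple shapes (no overlaps), measuring from the bottom-left corner of the bounding box.
Flange: 80 × 14, A = 1 120 mm², y = 167 mm, Ī = 18293.33 mm⁴.
Web: 12 × 160, A = 1 920 mm², y = 80 mm, Ī = 4 096 000 mm⁴.
Centroid: ȳ = ΣA·y / ΣA = 112.0526 mm.
Transfer each piece to the horizontal axis through the centroid using Ī + A·d² with d = y − 112.0526:
  flange: d = 54.94737 mm → contributes +3 399 812 mm⁴
  web: d = -32.05263 mm → contributes +6 068 553 mm⁴
Total I = 9 468 365 mm⁴.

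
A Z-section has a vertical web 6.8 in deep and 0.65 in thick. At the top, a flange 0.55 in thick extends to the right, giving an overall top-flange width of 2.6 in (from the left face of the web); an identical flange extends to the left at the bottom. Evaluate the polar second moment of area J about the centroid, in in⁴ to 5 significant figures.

J ≈ 42.493 in⁴

Break the section into simple shapes (no overlaps), measuring from the bottom-left corner of the bounding box.
Web: 0.65 × 6.8, A = 4.42 in², y = 3.4 in, Ī = 17.03173 in⁴.
Top flange (beyond web): 1.95 × 0.55, A = 1.0725 in², y = 6.525 in, Ī = 0.02703594 in⁴.
Bottom flange (beyond web): 1.95 × 0.55, A = 1.0725 in², y = 0.275 in, Ī = 0.02703594 in⁴.
Centroid: ȳ = ΣA·y / ΣA = 3.4 in.
Transfer each piece to the centroidal x-axis using Ī + A·d² with d = y − 3.4:
  web: d = 0 in → contributes +17.03173 in⁴
  top flange (beyond web): d = 3.125 in → contributes +10.50067 in⁴
  bottom flange (beyond web): d = -3.125 in → contributes +10.50067 in⁴
Total I = 38.03307 in⁴.
For the y-axis: x̄ = 2.275 in.
Repeating about the centroidal y-axis gives I_y = 4.460368 in⁴.
Polar second moment: J = I_x + I_y = 42.49344 in⁴.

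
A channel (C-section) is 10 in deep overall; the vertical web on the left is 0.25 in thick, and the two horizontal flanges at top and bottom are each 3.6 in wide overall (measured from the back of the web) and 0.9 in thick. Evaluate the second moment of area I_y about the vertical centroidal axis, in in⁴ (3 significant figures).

Decompose the section into non-overlapping parts with the origin at the bottom-left of its bounding rectangle.
Web: 0.25 × 10, A = 2.5 in², x = 0.125 in, Ī = 0.013021 in⁴.
Top flange (beyond web): 3.35 × 0.9, A = 3.015 in², x = 1.925 in, Ī = 2.8197 in⁴.
Bottom flange (beyond web): 3.35 × 0.9, A = 3.015 in², x = 1.925 in, Ī = 2.8197 in⁴.
Centroid: x̄ = ΣA·x / ΣA = 1.3975 in.
Transfer each piece to the vertical centroidal axis using Ī + A·d² with d = x − 1.3975:
  web: d = -1.2725 in → contributes +4.0608 in⁴
  top flange (beyond web): d = 0.52755 in → contributes +3.6588 in⁴
  bottom flange (beyond web): d = 0.52755 in → contributes +3.6588 in⁴
Total I = 11.378 in⁴.

I_y ≈ 11.4 in⁴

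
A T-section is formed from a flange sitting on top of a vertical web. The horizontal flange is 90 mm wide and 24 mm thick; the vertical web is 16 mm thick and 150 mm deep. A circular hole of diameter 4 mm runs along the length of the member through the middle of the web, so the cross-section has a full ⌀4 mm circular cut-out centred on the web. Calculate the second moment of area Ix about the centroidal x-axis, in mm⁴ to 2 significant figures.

Ix ≈ 1.3 × 10⁷ mm⁴

Break the section into simple shapes (no overlaps), measuring from the bottom-left corner of the bounding box.
Flange: 90 × 24, A = 2 160 mm², y = 162 mm, Ī = 103 680 mm⁴.
Web: 16 × 150, A = 2 400 mm², y = 75 mm, Ī = 4 500 000 mm⁴.
Hole (subtracted): ⌀4, A = 12.57 mm², y = 75 mm, Ī = 12.57 mm⁴.
Centroid: ȳ = ΣA·y / ΣA = 116.3 mm.
Transfer each piece to the centroidal x-axis using Ī + A·d² with d = y − 116.3:
  flange: d = 45.68 mm → contributes +4 610 001 mm⁴
  web: d = -41.32 mm → contributes +8 598 496 mm⁴
  hole: d = -41.32 mm → contributes −21 472 mm⁴
Total I = 13 187 025 mm⁴.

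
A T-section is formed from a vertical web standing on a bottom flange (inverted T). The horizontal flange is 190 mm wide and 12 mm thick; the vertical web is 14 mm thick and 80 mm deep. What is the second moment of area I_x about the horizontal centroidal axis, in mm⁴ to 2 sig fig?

I_x ≈ 2.2 × 10⁶ mm⁴

Decompose the section into non-overlapping parts with the origin at the bottom-left of its bounding rectangle.
Flange: 190 × 12, A = 2 280 mm², y = 6 mm, Ī = 27 360 mm⁴.
Web: 14 × 80, A = 1 120 mm², y = 52 mm, Ī = 597 333 mm⁴.
Centroid: ȳ = ΣA·y / ΣA = 21.15 mm.
Transfer each piece to the horizontal centroidal axis using Ī + A·d² with d = y − 21.15:
  flange: d = -15.15 mm → contributes +550 875 mm⁴
  web: d = 30.85 mm → contributes +1 663 059 mm⁴
Total I = 2 213 934 mm⁴.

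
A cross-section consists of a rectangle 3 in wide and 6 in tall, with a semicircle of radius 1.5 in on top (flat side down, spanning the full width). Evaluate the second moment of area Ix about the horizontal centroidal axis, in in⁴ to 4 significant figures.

Split into non-overlapping primitives; take the origin at the lower-left of the bounding box.
Rectangular body: 3 × 6, A = 18 in², y = 3 in, Ī = 54 in⁴.
Semicircular cap: semicircle r = 1.5, A = 3.53429 in², y = 6.63662 in, Ī = 0.555645 in⁴.
Centroid: ȳ = ΣA·y / ΣA = 3.59686 in.
Transfer each piece to the horizontal centroidal axis using Ī + A·d² with d = y − 3.59686:
  rectangular body: d = -0.596856 in → contributes +60.4123 in⁴
  semicircular cap: d = 3.03976 in → contributes +33.2131 in⁴
Total I = 93.6253 in⁴.

Ix ≈ 93.63 in⁴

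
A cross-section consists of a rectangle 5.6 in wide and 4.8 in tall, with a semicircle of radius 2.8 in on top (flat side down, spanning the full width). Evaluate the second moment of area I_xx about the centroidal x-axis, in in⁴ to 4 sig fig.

I_xx ≈ 167.1 in⁴

Decompose the section into non-overlapping parts with the origin at the bottom-left of its bounding rectangle.
Rectangular body: 5.6 × 4.8, A = 26.88 in², y = 2.4 in, Ī = 51.6096 in⁴.
Semicircular cap: semicircle r = 2.8, A = 12.315 in², y = 5.98836 in, Ī = 6.74628 in⁴.
Centroid: ȳ = ΣA·y / ΣA = 3.52746 in.
Transfer each piece to the centroidal x-axis using Ī + A·d² with d = y − 3.52746:
  rectangular body: d = -1.12746 in → contributes +85.7784 in⁴
  semicircular cap: d = 2.4609 in → contributes +81.3265 in⁴
Total I = 167.105 in⁴.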